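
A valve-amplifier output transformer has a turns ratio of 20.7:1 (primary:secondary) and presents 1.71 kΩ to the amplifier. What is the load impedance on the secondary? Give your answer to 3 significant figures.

Z_s ≈ 3.99 Ω

Z_s = Z_p/(N_p/N_s)² = 1710/20.7² = 3.99 Ω.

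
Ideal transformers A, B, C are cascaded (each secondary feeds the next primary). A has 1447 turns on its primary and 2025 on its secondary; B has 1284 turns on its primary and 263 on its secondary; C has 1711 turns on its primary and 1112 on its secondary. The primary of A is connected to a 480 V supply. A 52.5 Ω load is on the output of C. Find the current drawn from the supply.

After A: V = 480.00 × 2025/1447 = 671.73 V.
After B: V = 671.73 × 263/1284 = 137.59 V.
After C: V = 137.59 × 1112/1711 = 89.422 V.
I_load = 89.422/52.5 = 1.7033 A, so P_out = 89.422 × 1.7033 = 152.31 W.
All ideal ⇒ P_in = P_out, so I_supply = 152.31/480 = 0.317 A.

I_supply ≈ 0.317 A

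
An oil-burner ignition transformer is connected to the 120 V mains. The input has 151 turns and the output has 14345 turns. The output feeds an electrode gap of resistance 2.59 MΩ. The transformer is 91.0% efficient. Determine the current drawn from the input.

V_out = 120 × 14345/151 = 11400 V.
I_out = V_out/R = 11400/(2.59×10^6) = 0.0044015 A.
P_out = V_out I_out = 11400 × 0.0044015 = 50.178 W.
P_in = P_out/η = 50.178/0.910 = 55.140 W.
I_in = P_in/V_in = 55.140/120 = 0.460 A.

I_in ≈ 0.460 A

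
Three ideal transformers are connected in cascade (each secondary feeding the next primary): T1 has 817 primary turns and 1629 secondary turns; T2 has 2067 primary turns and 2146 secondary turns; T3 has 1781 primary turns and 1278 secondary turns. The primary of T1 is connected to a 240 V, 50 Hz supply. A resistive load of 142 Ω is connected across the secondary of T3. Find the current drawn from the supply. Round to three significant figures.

I_supply ≈ 3.73 A

After T1: V = 240.00 × 1629/817 = 478.53 V.
After T2: V = 478.53 × 2146/2067 = 496.82 V.
After T3: V = 496.82 × 1278/1781 = 356.51 V.
I_load = 356.51/142 = 2.5106 A, so P_out = 356.51 × 2.5106 = 895.04 W.
All ideal ⇒ P_in = P_out, so I_supply = 895.04/240 = 3.73 A.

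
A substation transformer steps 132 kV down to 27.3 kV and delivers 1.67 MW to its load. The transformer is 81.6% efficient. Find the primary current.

P_in = P_out/η = 1.67×10^6/0.816 = 2.0466×10^6 W.
I_p = P_in/V_p = 2.0466×10^6/132000 = 15.5 A.

I_p ≈ 15.5 A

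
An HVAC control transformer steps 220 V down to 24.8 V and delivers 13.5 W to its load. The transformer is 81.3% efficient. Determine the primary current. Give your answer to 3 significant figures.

I_p ≈ 0.0755 A

P_in = P_out/η = 13.5/0.813 = 16.605 W.
I_p = P_in/V_p = 16.605/220 = 0.0755 A.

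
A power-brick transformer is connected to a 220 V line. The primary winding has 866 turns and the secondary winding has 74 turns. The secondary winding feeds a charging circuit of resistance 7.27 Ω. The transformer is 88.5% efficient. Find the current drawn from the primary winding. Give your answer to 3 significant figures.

V_s = 220 × 74/866 = 18.799 V.
I_s = V_s/R = 18.799/7.27 = 2.5858 A.
P_out = V_s I_s = 18.799 × 2.5858 = 48.611 W.
P_in = P_out/η = 48.611/0.885 = 54.928 W.
I_p = P_in/V_p = 54.928/220 = 0.250 A.

I_p ≈ 0.250 A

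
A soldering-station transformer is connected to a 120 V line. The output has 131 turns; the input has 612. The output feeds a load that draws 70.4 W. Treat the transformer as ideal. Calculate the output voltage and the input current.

V_out = V_in × N_out/N_in = 120 × 131/612 = 25.686 V.
I_out = P/V_out = 70.4/25.686 = 2.7408 A.
I_in = I_out × N_out/N_in = 2.7408 × 131/612 = 0.587 A.

V_out ≈ 25.7 V, I_in ≈ 0.587 A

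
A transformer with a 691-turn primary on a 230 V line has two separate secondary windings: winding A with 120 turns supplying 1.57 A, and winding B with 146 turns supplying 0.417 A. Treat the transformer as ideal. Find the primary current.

V_A = 230 × 120/691 = 39.942 V; V_B = 230 × 146/691 = 48.596 V.
P_out = V_A I_A + V_B I_B = 39.942×1.57 + 48.596×0.417 = 62.709 + 20.265 = 82.974 W.
Ideal ⇒ P_in = P_out, so I_p = P_out/V_p = 82.974/230 = 0.361 A.

I_p ≈ 0.361 A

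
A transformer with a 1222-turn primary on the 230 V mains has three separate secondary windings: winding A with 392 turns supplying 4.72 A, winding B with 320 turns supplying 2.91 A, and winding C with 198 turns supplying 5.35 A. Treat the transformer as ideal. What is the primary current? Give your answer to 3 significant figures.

V_A = 230 × 392/1222 = 73.781 V; V_B = 230 × 320/1222 = 60.229 V; V_C = 230 × 198/1222 = 37.267 V.
P_out = V_A I_A + V_B I_B + V_C I_C = 73.781×4.72 + 60.229×2.91 + 37.267×5.35 = 348.24 + 175.27 + 199.38 = 722.89 W.
Ideal ⇒ P_in = P_out, so I_p = P_out/V_p = 722.89/230 = 3.14 A.

I_p ≈ 3.14 A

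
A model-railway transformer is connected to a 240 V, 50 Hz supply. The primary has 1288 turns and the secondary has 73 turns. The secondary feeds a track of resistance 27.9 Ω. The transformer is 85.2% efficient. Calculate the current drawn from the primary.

V_s = 240 × 73/1288 = 13.602 V.
I_s = V_s/R = 13.602/27.9 = 0.48754 A.
P_out = V_s I_s = 13.602 × 0.48754 = 6.6318 W.
P_in = P_out/η = 6.6318/0.852 = 7.7838 W.
I_p = P_in/V_p = 7.7838/240 = 0.0324 A.

I_p ≈ 0.0324 A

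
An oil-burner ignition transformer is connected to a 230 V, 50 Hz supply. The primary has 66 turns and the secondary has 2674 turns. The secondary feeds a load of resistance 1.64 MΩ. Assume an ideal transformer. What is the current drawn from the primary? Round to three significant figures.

V_s = V_p × N_s/N_p = 230 × 2674/66 = 9318.5 V.
I_s = V_s/R = 9318.5/(1.64×10^6) = 0.0056820 A.
For an ideal transformer I_p N_p = I_s N_s, so I_p = 0.0056820 × 2674/66 = 0.230 A.

I_p ≈ 0.230 A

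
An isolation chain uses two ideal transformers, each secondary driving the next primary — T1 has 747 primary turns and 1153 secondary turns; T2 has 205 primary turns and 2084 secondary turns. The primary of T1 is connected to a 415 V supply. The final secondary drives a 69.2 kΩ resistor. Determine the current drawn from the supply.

Secondary of T1: V = 415.00 × 1153/747 = 640.56 V.
Secondary of T2: V = 640.56 × 2084/205 = 6511.8 V.
I_load = 6511.8/69200 = 0.094101 A, so P_out = 6511.8 × 0.094101 = 612.77 W.
All ideal ⇒ P_in = P_out, so I_supply = 612.77/415 = 1.48 A.

I_supply ≈ 1.48 A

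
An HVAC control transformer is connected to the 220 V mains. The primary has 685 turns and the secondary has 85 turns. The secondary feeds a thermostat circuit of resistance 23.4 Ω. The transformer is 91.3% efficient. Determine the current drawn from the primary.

V_s = 220 × 85/685 = 27.299 V.
I_s = V_s/R = 27.299/23.4 = 1.1666 A.
P_out = V_s I_s = 27.299 × 1.1666 = 31.848 W.
P_in = P_out/η = 31.848/0.913 = 34.883 W.
I_p = P_in/V_p = 34.883/220 = 0.159 A.

I_p ≈ 0.159 A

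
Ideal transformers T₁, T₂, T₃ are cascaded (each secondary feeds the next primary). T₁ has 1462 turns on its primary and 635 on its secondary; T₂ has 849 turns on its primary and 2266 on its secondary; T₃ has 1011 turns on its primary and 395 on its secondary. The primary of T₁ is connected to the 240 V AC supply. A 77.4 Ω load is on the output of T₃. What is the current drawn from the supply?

I_supply ≈ 0.636 A

After T₁: V = 240.00 × 635/1462 = 104.24 V.
After T₂: V = 104.24 × 2266/849 = 278.22 V.
After T₃: V = 278.22 × 395/1011 = 108.70 V.
I_load = 108.70/77.4 = 1.4044 A, so P_out = 108.70 × 1.4044 = 152.66 W.
All ideal ⇒ P_in = P_out, so I_supply = 152.66/240 = 0.636 A.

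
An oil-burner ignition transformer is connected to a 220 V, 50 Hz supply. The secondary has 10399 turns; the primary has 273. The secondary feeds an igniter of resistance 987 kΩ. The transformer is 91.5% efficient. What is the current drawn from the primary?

I_p ≈ 0.353 A

V_s = 220 × 10399/273 = 8380.1 V.
I_s = V_s/R = 8380.1/987000 = 0.0084905 A.
P_out = V_s I_s = 8380.1 × 0.0084905 = 71.152 W.
P_in = P_out/η = 71.152/0.915 = 77.762 W.
I_p = P_in/V_p = 77.762/220 = 0.353 A.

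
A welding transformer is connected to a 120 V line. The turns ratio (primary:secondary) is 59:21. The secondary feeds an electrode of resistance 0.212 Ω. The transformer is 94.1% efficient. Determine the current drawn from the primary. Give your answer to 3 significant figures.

V_s = 120 × 21/59 = 42.712 V.
I_s = V_s/R = 42.712/0.212 = 201.47 A.
P_out = V_s I_s = 42.712 × 201.47 = 8605.2 W.
P_in = P_out/η = 8605.2/0.941 = 9144.7 W.
I_p = P_in/V_p = 9144.7/120 = 76.2 A.

I_p ≈ 76.2 A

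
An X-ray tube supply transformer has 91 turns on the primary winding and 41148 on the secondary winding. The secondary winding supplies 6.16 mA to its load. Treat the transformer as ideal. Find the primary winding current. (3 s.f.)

I_p ≈ 2.79 A

For an ideal transformer I_p/I_s = N_s/N_p, so I_p = 0.00616 × 41148/91 = 2.79 A.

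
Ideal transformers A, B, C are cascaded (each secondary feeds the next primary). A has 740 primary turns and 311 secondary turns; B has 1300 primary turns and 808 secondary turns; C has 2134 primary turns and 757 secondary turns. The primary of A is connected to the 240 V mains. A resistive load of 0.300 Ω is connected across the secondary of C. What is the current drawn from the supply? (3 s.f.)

Secondary of A: V = 240.00 × 311/740 = 100.86 V.
Secondary of B: V = 100.86 × 808/1300 = 62.691 V.
Secondary of C: V = 62.691 × 757/2134 = 22.239 V.
I_load = 22.239/0.300 = 74.129 A, so P_out = 22.239 × 74.129 = 1648.5 W.
All ideal ⇒ P_in = P_out, so I_supply = 1648.5/240 = 6.87 A.

I_supply ≈ 6.87 A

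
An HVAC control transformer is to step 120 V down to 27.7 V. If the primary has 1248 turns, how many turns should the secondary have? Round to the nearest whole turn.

N_s/N_p = V_s/V_p, so N_s = 1248 × 27.7/120 = 288.1 ≈ 288 turns.

N_s = 288 turns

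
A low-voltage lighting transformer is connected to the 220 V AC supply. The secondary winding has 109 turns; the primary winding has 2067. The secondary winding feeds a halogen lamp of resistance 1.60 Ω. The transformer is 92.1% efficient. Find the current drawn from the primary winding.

V_s = 220 × 109/2067 = 11.601 V.
I_s = V_s/R = 11.601/1.60 = 7.2508 A.
P_out = V_s I_s = 11.601 × 7.2508 = 84.120 W.
P_in = P_out/η = 84.120/0.921 = 91.335 W.
I_p = P_in/V_p = 91.335/220 = 0.415 A.

I_p ≈ 0.415 A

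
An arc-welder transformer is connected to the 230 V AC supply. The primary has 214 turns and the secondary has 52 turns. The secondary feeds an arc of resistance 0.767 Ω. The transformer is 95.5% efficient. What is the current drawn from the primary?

I_p ≈ 18.5 A

V_s = 230 × 52/214 = 55.888 V.
I_s = V_s/R = 55.888/0.767 = 72.866 A.
P_out = V_s I_s = 55.888 × 72.866 = 4072.3 W.
P_in = P_out/η = 4072.3/0.955 = 4264.2 W.
I_p = P_in/V_p = 4264.2/230 = 18.5 A.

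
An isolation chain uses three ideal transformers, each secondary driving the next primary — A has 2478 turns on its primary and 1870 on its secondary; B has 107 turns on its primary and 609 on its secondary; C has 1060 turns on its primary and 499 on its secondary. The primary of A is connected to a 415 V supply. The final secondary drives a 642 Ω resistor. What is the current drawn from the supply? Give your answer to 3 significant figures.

Secondary of A: V = 415.00 × 1870/2478 = 313.18 V.
Secondary of B: V = 313.18 × 609/107 = 1782.5 V.
Secondary of C: V = 1782.5 × 499/1060 = 839.11 V.
I_load = 839.11/642 = 1.3070 A, so P_out = 839.11 × 1.3070 = 1096.7 W.
All ideal ⇒ P_in = P_out, so I_supply = 1096.7/415 = 2.64 A.

I_supply ≈ 2.64 A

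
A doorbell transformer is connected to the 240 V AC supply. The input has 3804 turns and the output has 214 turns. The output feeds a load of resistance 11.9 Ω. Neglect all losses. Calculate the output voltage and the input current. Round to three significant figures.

V_out = V_in × N_out/N_in = 240 × 214/3804 = 13.502 V.
I_out = V_out/R = 13.502/11.9 = 1.1346 A.
I_in = I_out × N_out/N_in = 1.1346 × 214/3804 = 0.0638 A.

V_out ≈ 13.5 V, I_in ≈ 0.0638 A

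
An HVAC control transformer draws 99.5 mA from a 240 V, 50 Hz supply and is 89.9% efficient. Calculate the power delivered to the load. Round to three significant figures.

P_in = V_p I_p = 240 × 0.0995 = 23.880 W.
P_out = η P_in = 0.899 × 23.880 = 21.5 W.

P_out ≈ 21.5 W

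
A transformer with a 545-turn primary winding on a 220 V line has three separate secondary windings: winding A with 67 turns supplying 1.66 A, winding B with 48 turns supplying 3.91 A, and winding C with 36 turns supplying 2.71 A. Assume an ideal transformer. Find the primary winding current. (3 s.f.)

V_A = 220 × 67/545 = 27.046 V; V_B = 220 × 48/545 = 19.376 V; V_C = 220 × 36/545 = 14.532 V.
P_out = V_A I_A + V_B I_B + V_C I_C = 27.046×1.66 + 19.376×3.91 + 14.532×2.71 = 44.896 + 75.761 + 39.382 = 160.04 W.
Ideal ⇒ P_in = P_out, so I_p = P_out/V_p = 160.04/220 = 0.727 A.

I_p ≈ 0.727 A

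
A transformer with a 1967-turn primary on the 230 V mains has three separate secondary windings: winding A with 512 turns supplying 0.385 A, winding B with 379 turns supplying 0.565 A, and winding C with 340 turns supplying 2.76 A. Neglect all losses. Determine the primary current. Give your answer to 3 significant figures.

I_p ≈ 0.686 A

V_A = 230 × 512/1967 = 59.868 V; V_B = 230 × 379/1967 = 44.316 V; V_C = 230 × 340/1967 = 39.756 V.
P_out = V_A I_A + V_B I_B + V_C I_C = 59.868×0.385 + 44.316×0.565 + 39.756×2.76 = 23.049 + 25.039 + 109.73 = 157.81 W.
Ideal ⇒ P_in = P_out, so I_p = P_out/V_p = 157.81/230 = 0.686 A.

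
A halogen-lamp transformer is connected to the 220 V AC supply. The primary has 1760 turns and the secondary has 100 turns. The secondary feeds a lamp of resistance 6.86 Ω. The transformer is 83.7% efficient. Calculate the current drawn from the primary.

I_p ≈ 0.124 A

V_s = 220 × 100/1760 = 12.500 V.
I_s = V_s/R = 12.500/6.86 = 1.8222 A.
P_out = V_s I_s = 12.500 × 1.8222 = 22.777 W.
P_in = P_out/η = 22.777/0.837 = 27.213 W.
I_p = P_in/V_p = 27.213/220 = 0.124 A.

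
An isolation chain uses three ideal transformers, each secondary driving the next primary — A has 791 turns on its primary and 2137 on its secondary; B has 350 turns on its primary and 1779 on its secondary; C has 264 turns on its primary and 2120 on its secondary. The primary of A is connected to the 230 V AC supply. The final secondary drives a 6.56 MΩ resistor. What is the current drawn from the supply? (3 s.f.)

I_supply ≈ 0.426 A

Secondary of A: V = 230.00 × 2137/791 = 621.38 V.
Secondary of B: V = 621.38 × 1779/350 = 3158.4 V.
Secondary of C: V = 3158.4 × 2120/264 = 25363 V.
I_load = 25363/(6.56×10^6) = 0.0038663 A, so P_out = 25363 × 0.0038663 = 98.059 W.
All ideal ⇒ P_in = P_out, so I_supply = 98.059/230 = 0.426 A.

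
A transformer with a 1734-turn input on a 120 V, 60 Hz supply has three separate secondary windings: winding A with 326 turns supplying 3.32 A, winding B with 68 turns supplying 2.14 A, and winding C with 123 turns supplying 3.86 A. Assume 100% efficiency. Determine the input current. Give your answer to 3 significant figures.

V_A = 120 × 326/1734 = 22.561 V; V_B = 120 × 68/1734 = 4.7059 V; V_C = 120 × 123/1734 = 8.5121 V.
P_out = V_A I_A + V_B I_B + V_C I_C = 22.561×3.32 + 4.7059×2.14 + 8.5121×3.86 = 74.901 + 10.071 + 32.857 = 117.83 W.
Ideal ⇒ P_in = P_out, so I_in = P_out/V_in = 117.83/120 = 0.982 A.

I_in ≈ 0.982 A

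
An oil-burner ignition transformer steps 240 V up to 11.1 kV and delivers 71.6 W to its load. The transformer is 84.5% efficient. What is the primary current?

I_p ≈ 0.353 A

P_in = P_out/η = 71.6/0.845 = 84.734 W.
I_p = P_in/V_p = 84.734/240 = 0.353 A.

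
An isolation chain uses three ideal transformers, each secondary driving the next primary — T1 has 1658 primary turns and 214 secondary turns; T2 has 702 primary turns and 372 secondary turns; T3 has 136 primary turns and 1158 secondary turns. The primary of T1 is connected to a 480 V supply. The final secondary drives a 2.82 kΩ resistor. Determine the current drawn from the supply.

I_supply ≈ 0.0577 A

After T1: V = 480.00 × 214/1658 = 61.954 V.
After T2: V = 61.954 × 372/702 = 32.830 V.
After T3: V = 32.830 × 1158/136 = 279.54 V.
I_load = 279.54/2820 = 0.099128 A, so P_out = 279.54 × 0.099128 = 27.710 W.
All ideal ⇒ P_in = P_out, so I_supply = 27.710/480 = 0.0577 A.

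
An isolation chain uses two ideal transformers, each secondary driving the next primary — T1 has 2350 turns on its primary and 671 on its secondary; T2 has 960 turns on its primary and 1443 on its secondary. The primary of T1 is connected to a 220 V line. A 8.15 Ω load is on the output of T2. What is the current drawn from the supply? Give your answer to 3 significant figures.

I_supply ≈ 4.97 A

Secondary of T1: V = 220.00 × 671/2350 = 62.817 V.
Secondary of T2: V = 62.817 × 1443/960 = 94.422 V.
I_load = 94.422/8.15 = 11.586 A, so P_out = 94.422 × 11.586 = 1093.9 W.
All ideal ⇒ P_in = P_out, so I_supply = 1093.9/220 = 4.97 A.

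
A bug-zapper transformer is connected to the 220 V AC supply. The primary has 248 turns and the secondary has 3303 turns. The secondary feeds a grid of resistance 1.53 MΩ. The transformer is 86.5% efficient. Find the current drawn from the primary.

I_p ≈ 0.0295 A

V_s = 220 × 3303/248 = 2930.1 V.
I_s = V_s/R = 2930.1/(1.53×10^6) = 0.0019151 A.
P_out = V_s I_s = 2930.1 × 0.0019151 = 5.6114 W.
P_in = P_out/η = 5.6114/0.865 = 6.4871 W.
I_p = P_in/V_p = 6.4871/220 = 0.0295 A.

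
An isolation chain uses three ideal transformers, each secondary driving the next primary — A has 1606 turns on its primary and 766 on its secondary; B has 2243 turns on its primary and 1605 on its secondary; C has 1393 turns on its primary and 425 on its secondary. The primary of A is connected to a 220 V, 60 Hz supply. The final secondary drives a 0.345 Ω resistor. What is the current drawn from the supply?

I_supply ≈ 6.91 A

After A: V = 220.00 × 766/1606 = 104.93 V.
After B: V = 104.93 × 1605/2243 = 75.085 V.
After C: V = 75.085 × 425/1393 = 22.908 V.
I_load = 22.908/0.345 = 66.400 A, so P_out = 22.908 × 66.400 = 1521.1 W.
All ideal ⇒ P_in = P_out, so I_supply = 1521.1/220 = 6.91 A.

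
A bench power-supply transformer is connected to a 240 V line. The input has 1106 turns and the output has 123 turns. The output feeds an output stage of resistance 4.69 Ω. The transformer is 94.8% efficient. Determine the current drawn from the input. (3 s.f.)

I_in ≈ 0.668 A

V_out = 240 × 123/1106 = 26.691 V.
I_out = V_out/R = 26.691/4.69 = 5.6910 A.
P_out = V_out I_out = 26.691 × 5.6910 = 151.90 W.
P_in = P_out/η = 151.90/0.948 = 160.23 W.
I_in = P_in/V_in = 160.23/240 = 0.668 A.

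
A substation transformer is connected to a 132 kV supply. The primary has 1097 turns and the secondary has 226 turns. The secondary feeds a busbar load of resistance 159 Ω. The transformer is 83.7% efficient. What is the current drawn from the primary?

I_p ≈ 42.1 A

V_s = 132000 × 226/1097 = 27194 V.
I_s = V_s/R = 27194/159 = 171.03 A.
P_out = V_s I_s = 27194 × 171.03 = 4.6511×10^6 W.
P_in = P_out/η = 4.6511×10^6/0.837 = 5.5569×10^6 W.
I_p = P_in/V_p = 5.5569×10^6/132000 = 42.1 A.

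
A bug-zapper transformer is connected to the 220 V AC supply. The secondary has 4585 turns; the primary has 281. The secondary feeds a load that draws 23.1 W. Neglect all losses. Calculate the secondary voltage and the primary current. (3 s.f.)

V_s ≈ 3590 V, I_p ≈ 0.105 A

V_s = V_p × N_s/N_p = 220 × 4585/281 = 3589.7 V.
I_s = P/V_s = 23.1/3589.7 = 0.0064351 A.
I_p = I_s × N_s/N_p = 0.0064351 × 4585/281 = 0.105 A.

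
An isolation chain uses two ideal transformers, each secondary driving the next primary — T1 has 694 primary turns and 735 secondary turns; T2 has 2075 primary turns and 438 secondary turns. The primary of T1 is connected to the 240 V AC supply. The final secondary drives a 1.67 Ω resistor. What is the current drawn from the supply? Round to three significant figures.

Secondary of T1: V = 240.00 × 735/694 = 254.18 V.
Secondary of T2: V = 254.18 × 438/2075 = 53.653 V.
I_load = 53.653/1.67 = 32.128 A, so P_out = 53.653 × 32.128 = 1723.7 W.
All ideal ⇒ P_in = P_out, so I_supply = 1723.7/240 = 7.18 A.

I_supply ≈ 7.18 A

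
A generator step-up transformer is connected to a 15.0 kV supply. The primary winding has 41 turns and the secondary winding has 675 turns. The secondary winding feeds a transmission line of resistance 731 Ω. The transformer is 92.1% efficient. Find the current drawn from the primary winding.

V_s = 15000 × 675/41 = 246950 V.
I_s = V_s/R = 246950/731 = 337.83 A.
P_out = V_s I_s = 246950 × 337.83 = 8.3427×10^7 W.
P_in = P_out/η = 8.3427×10^7/0.921 = 9.0583×10^7 W.
I_p = P_in/V_p = 9.0583×10^7/15000 = 6040 A.

I_p ≈ 6040 A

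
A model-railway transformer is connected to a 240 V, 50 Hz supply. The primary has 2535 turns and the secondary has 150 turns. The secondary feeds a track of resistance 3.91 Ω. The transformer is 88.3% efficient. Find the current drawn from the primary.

I_p ≈ 0.243 A

V_s = 240 × 150/2535 = 14.201 V.
I_s = V_s/R = 14.201/3.91 = 3.6320 A.
P_out = V_s I_s = 14.201 × 3.6320 = 51.579 W.
P_in = P_out/η = 51.579/0.883 = 58.413 W.
I_p = P_in/V_p = 58.413/240 = 0.243 A.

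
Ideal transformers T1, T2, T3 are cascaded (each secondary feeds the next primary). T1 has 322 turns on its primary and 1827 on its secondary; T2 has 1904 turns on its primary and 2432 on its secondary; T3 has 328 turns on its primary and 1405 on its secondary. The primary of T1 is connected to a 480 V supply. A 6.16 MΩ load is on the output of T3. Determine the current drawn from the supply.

I_supply ≈ 0.0751 A

After T1: V = 480.00 × 1827/322 = 2723.5 V.
After T2: V = 2723.5 × 2432/1904 = 3478.7 V.
After T3: V = 3478.7 × 1405/328 = 14901 V.
I_load = 14901/(6.16×10^6) = 0.0024190 A, so P_out = 14901 × 0.0024190 = 36.047 W.
All ideal ⇒ P_in = P_out, so I_supply = 36.047/480 = 0.0751 A.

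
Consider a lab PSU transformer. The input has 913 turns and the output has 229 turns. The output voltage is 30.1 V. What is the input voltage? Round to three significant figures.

V_in/V_out = N_in/N_out, so V_in = 30.1 × 913/229 = 120 V.

V_in ≈ 120 V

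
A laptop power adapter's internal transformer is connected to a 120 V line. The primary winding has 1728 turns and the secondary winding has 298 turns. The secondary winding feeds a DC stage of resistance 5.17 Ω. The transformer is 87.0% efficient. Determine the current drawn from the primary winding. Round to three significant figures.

I_p ≈ 0.793 A

V_s = 120 × 298/1728 = 20.694 V.
I_s = V_s/R = 20.694/5.17 = 4.0028 A.
P_out = V_s I_s = 20.694 × 4.0028 = 82.836 W.
P_in = P_out/η = 82.836/0.870 = 95.213 W.
I_p = P_in/V_p = 95.213/120 = 0.793 A.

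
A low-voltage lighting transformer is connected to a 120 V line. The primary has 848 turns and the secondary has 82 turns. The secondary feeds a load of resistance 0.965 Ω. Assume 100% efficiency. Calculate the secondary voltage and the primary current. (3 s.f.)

V_s ≈ 11.6 V, I_p ≈ 1.16 A

V_s = V_p × N_s/N_p = 120 × 82/848 = 11.604 V.
I_s = V_s/R = 11.604/0.965 = 12.025 A.
I_p = I_s × N_s/N_p = 12.025 × 82/848 = 1.16 A.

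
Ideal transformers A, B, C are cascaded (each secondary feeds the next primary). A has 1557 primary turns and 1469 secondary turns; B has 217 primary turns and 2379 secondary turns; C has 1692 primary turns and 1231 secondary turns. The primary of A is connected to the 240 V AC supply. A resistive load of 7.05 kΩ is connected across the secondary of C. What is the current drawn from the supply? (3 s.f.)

After A: V = 240.00 × 1469/1557 = 226.44 V.
After B: V = 226.44 × 2379/217 = 2482.4 V.
After C: V = 2482.4 × 1231/1692 = 1806.1 V.
I_load = 1806.1/7050 = 0.25618 A, so P_out = 1806.1 × 0.25618 = 462.68 W.
All ideal ⇒ P_in = P_out, so I_supply = 462.68/240 = 1.93 A.

I_supply ≈ 1.93 A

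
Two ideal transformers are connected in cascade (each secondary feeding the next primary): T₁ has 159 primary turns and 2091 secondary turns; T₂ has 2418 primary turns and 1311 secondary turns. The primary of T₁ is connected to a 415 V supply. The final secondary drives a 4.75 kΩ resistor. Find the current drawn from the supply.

I_supply ≈ 4.44 A

Secondary of T₁: V = 415.00 × 2091/159 = 5457.6 V.
Secondary of T₂: V = 5457.6 × 1311/2418 = 2959.0 V.
I_load = 2959.0/4750 = 0.62296 A, so P_out = 2959.0 × 0.62296 = 1843.4 W.
All ideal ⇒ P_in = P_out, so I_supply = 1843.4/415 = 4.44 A.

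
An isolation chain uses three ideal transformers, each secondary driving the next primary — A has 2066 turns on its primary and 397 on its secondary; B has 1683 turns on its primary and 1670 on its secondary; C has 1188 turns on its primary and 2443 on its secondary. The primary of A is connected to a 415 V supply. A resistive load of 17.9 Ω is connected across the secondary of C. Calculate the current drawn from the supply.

I_supply ≈ 3.56 A

Secondary of A: V = 415.00 × 397/2066 = 79.746 V.
Secondary of B: V = 79.746 × 1670/1683 = 79.130 V.
Secondary of C: V = 79.130 × 2443/1188 = 162.72 V.
I_load = 162.72/17.9 = 9.0906 A, so P_out = 162.72 × 9.0906 = 1479.3 W.
All ideal ⇒ P_in = P_out, so I_supply = 1479.3/415 = 3.56 A.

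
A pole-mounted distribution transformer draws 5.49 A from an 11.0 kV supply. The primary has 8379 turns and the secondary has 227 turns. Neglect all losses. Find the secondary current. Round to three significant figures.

I_s ≈ 203 A

I_s/I_p = N_p/N_s, so I_s = 5.49 × 8379/227 = 203 A.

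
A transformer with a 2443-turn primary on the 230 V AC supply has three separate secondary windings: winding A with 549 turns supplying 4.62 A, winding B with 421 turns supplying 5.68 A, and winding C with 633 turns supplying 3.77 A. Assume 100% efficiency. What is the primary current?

V_A = 230 × 549/2443 = 51.686 V; V_B = 230 × 421/2443 = 39.636 V; V_C = 230 × 633/2443 = 59.595 V.
P_out = V_A I_A + V_B I_B + V_C I_C = 51.686×4.62 + 39.636×5.68 + 59.595×3.77 = 238.79 + 225.13 + 224.67 = 688.59 W.
Ideal ⇒ P_in = P_out, so I_p = P_out/V_p = 688.59/230 = 2.99 A.

I_p ≈ 2.99 A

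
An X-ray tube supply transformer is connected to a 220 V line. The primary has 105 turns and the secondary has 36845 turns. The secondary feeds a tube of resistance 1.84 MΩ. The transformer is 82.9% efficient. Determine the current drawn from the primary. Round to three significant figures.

V_s = 220 × 36845/105 = 77199 V.
I_s = V_s/R = 77199/(1.84×10^6) = 0.041956 A.
P_out = V_s I_s = 77199 × 0.041956 = 3239.0 W.
P_in = P_out/η = 3239.0/0.829 = 3907.1 W.
I_p = P_in/V_p = 3907.1/220 = 17.8 A.

I_p ≈ 17.8 A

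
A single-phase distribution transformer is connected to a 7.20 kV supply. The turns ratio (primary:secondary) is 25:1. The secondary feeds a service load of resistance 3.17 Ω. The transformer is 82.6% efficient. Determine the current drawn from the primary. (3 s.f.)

I_p ≈ 4.40 A

V_s = 7200 × 1/25 = 288.00 V.
I_s = V_s/R = 288.00/3.17 = 90.852 A.
P_out = V_s I_s = 288.00 × 90.852 = 26165 W.
P_in = P_out/η = 26165/0.826 = 31677 W.
I_p = P_in/V_p = 31677/7200 = 4.40 A.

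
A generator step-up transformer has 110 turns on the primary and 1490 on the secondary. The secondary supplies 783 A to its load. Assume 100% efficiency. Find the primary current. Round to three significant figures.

I_p ≈ 10600 A

For an ideal transformer I_p/I_s = N_s/N_p, so I_p = 783 × 1490/110 = 10600 A.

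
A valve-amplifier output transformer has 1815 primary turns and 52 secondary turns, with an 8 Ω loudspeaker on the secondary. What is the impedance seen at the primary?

Z_p ≈ 9750 Ω

Z_p = (N_p/N_s)² × Z_s = (1815/52)² × 8 = 9750 Ω.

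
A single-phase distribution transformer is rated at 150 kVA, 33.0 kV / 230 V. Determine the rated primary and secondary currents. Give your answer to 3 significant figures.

I_p ≈ 4.55 A, I_s ≈ 652 A

I_p = S/V_p = 150000/33000 = 4.55 A.
I_s = S/V_s = 150000/230 = 652 A.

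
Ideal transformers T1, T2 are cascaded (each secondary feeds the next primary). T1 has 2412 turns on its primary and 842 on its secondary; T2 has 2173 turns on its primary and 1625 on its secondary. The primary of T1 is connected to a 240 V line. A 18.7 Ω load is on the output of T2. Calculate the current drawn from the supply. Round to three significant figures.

I_supply ≈ 0.875 A

Secondary of T1: V = 240.00 × 842/2412 = 83.781 V.
Secondary of T2: V = 83.781 × 1625/2173 = 62.653 V.
I_load = 62.653/18.7 = 3.3504 A, so P_out = 62.653 × 3.3504 = 209.91 W.
All ideal ⇒ P_in = P_out, so I_supply = 209.91/240 = 0.875 A.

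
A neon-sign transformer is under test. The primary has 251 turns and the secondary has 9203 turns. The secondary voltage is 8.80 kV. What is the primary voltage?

V_p/V_s = N_p/N_s, so V_p = 8800 × 251/9203 = 240 V.

V_p ≈ 240 V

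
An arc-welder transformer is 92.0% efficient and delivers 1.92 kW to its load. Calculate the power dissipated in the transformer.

P_loss ≈ 167 W

P_in = P_out/η = 1920/0.920 = 2086.96 W.
P_loss = P_in − P_out = 2086.96 − 1920 = 167 W.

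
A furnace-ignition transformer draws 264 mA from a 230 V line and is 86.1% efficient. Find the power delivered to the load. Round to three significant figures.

P_out ≈ 52.3 W

P_in = V_p I_p = 230 × 0.264 = 60.720 W.
P_out = η P_in = 0.861 × 60.720 = 52.3 W.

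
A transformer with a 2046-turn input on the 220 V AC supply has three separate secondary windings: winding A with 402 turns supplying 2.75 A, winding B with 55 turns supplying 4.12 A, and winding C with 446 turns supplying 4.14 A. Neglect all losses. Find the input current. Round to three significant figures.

V_A = 220 × 402/2046 = 43.226 V; V_B = 220 × 55/2046 = 5.9140 V; V_C = 220 × 446/2046 = 47.957 V.
P_out = V_A I_A + V_B I_B + V_C I_C = 43.226×2.75 + 5.9140×4.12 + 47.957×4.14 = 118.87 + 24.366 + 198.54 = 341.78 W.
Ideal ⇒ P_in = P_out, so I_in = P_out/V_in = 341.78/220 = 1.55 A.

I_in ≈ 1.55 A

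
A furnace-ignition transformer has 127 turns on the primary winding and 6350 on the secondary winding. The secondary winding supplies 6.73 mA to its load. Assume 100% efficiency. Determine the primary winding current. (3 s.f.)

For an ideal transformer I_p/I_s = N_s/N_p, so I_p = 0.00673 × 6350/127 = 0.337 A.

I_p ≈ 0.337 A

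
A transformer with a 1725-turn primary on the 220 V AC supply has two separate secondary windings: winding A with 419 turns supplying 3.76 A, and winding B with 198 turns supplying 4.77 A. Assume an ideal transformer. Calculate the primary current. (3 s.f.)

I_p ≈ 1.46 A

V_A = 220 × 419/1725 = 53.438 V; V_B = 220 × 198/1725 = 25.252 V.
P_out = V_A I_A + V_B I_B = 53.438×3.76 + 25.252×4.77 = 200.93 + 120.45 = 321.38 W.
Ideal ⇒ P_in = P_out, so I_p = P_out/V_p = 321.38/220 = 1.46 A.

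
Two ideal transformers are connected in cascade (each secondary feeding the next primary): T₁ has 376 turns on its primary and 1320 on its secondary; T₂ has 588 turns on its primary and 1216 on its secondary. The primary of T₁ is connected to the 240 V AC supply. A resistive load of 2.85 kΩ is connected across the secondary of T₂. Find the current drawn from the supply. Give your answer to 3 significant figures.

I_supply ≈ 4.44 A

Secondary of T₁: V = 240.00 × 1320/376 = 842.55 V.
Secondary of T₂: V = 842.55 × 1216/588 = 1742.4 V.
I_load = 1742.4/2850 = 0.61138 A, so P_out = 1742.4 × 0.61138 = 1065.3 W.
All ideal ⇒ P_in = P_out, so I_supply = 1065.3/240 = 4.44 A.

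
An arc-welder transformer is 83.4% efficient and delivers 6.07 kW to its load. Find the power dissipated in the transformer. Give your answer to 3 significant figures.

P_in = P_out/η = 6070/0.834 = 7278.18 W.
P_loss = P_in − P_out = 7278.18 − 6070 = 1210 W.

P_loss ≈ 1210 W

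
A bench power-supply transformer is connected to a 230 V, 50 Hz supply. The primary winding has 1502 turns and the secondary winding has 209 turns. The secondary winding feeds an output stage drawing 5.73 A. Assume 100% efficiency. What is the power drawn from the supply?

P ≈ 183 W

I_p = I_s × N_s/N_p = 5.73 × 209/1502 = 0.79732 A.
P = V_p I_p = 230 × 0.79732 = 183 W.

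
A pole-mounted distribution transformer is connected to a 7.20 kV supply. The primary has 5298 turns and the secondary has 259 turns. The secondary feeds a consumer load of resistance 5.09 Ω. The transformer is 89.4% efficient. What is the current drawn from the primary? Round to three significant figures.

V_s = 7200 × 259/5298 = 351.98 V.
I_s = V_s/R = 351.98/5.09 = 69.152 A.
P_out = V_s I_s = 351.98 × 69.152 = 24340 W.
P_in = P_out/η = 24340/0.894 = 27226 W.
I_p = P_in/V_p = 27226/7200 = 3.78 A.

I_p ≈ 3.78 A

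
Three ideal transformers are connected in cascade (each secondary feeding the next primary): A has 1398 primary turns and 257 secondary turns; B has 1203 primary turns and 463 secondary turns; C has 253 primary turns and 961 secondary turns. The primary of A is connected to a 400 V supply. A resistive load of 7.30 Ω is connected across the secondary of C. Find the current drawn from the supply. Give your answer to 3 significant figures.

I_supply ≈ 3.96 A

After A: V = 400.00 × 257/1398 = 73.534 V.
After B: V = 73.534 × 463/1203 = 28.301 V.
After C: V = 28.301 × 961/253 = 107.50 V.
I_load = 107.50/7.30 = 14.726 A, so P_out = 107.50 × 14.726 = 1583.0 W.
All ideal ⇒ P_in = P_out, so I_supply = 1583.0/400 = 3.96 A.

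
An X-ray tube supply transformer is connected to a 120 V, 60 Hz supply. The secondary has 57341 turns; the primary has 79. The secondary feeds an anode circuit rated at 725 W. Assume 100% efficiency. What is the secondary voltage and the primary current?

V_s = V_p × N_s/N_p = 120 × 57341/79 = 87100 V.
I_s = P/V_s = 725/87100 = 0.0083237 A.
I_p = I_s × N_s/N_p = 0.0083237 × 57341/79 = 6.04 A.

V_s ≈ 87100 V, I_p ≈ 6.04 A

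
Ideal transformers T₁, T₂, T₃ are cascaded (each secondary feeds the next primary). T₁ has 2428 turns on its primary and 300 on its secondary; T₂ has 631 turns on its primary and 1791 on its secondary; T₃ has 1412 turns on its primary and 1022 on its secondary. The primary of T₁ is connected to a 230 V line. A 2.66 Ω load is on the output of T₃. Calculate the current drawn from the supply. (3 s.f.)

After T₁: V = 230.00 × 300/2428 = 28.418 V.
After T₂: V = 28.418 × 1791/631 = 80.662 V.
After T₃: V = 80.662 × 1022/1412 = 58.383 V.
I_load = 58.383/2.66 = 21.948 A, so P_out = 58.383 × 21.948 = 1281.4 W.
All ideal ⇒ P_in = P_out, so I_supply = 1281.4/230 = 5.57 A.

I_supply ≈ 5.57 A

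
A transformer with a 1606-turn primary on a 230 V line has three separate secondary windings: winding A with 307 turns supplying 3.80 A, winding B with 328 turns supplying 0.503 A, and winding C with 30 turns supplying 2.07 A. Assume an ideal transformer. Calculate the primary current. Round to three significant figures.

I_p ≈ 0.868 A

V_A = 230 × 307/1606 = 43.966 V; V_B = 230 × 328/1606 = 46.974 V; V_C = 230 × 30/1606 = 4.2964 V.
P_out = V_A I_A + V_B I_B + V_C I_C = 43.966×3.80 + 46.974×0.503 + 4.2964×2.07 = 167.07 + 23.628 + 8.8935 = 199.59 W.
Ideal ⇒ P_in = P_out, so I_p = P_out/V_p = 199.59/230 = 0.868 A.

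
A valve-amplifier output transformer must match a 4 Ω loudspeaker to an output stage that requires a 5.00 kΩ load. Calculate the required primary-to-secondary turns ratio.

N_p/N_s ≈ 35.4

Z_p/Z_s = (N_p/N_s)², so N_p/N_s = √(5000/4) = √1250 = 35.4.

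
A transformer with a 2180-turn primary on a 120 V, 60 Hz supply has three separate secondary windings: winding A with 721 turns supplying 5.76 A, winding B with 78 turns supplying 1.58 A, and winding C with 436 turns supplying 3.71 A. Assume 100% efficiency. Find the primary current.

I_p ≈ 2.70 A

V_A = 120 × 721/2180 = 39.688 V; V_B = 120 × 78/2180 = 4.2936 V; V_C = 120 × 436/2180 = 24.000 V.
P_out = V_A I_A + V_B I_B + V_C I_C = 39.688×5.76 + 4.2936×1.58 + 24.000×3.71 = 228.60 + 6.7839 + 89.040 = 324.43 W.
Ideal ⇒ P_in = P_out, so I_p = P_out/V_p = 324.43/120 = 2.70 A.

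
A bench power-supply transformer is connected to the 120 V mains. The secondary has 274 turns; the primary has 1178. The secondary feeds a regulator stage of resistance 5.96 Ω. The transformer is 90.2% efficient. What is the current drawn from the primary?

I_p ≈ 1.21 A

V_s = 120 × 274/1178 = 27.912 V.
I_s = V_s/R = 27.912/5.96 = 4.6832 A.
P_out = V_s I_s = 27.912 × 4.6832 = 130.72 W.
P_in = P_out/η = 130.72/0.902 = 144.92 W.
I_p = P_in/V_p = 144.92/120 = 1.21 A.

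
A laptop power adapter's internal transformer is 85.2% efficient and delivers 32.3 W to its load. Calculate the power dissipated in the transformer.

P_loss ≈ 5.61 W

P_in = P_out/η = 32.3/0.852 = 37.9108 W.
P_loss = P_in − P_out = 37.9108 − 32.3 = 5.61 W.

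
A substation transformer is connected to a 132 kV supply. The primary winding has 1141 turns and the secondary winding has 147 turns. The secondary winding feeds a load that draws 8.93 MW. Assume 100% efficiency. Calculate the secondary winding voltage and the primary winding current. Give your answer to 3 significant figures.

V_s = V_p × N_s/N_p = 132000 × 147/1141 = 17006 V.
I_s = P/V_s = 8.93×10^6/17006 = 525.10 A.
I_p = I_s × N_s/N_p = 525.10 × 147/1141 = 67.7 A.

V_s ≈ 17000 V, I_p ≈ 67.7 A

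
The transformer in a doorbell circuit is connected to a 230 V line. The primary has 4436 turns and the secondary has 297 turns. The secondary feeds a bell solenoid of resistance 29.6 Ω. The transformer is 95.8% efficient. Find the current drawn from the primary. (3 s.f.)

I_p ≈ 0.0364 A

V_s = 230 × 297/4436 = 15.399 V.
I_s = V_s/R = 15.399/29.6 = 0.52024 A.
P_out = V_s I_s = 15.399 × 0.52024 = 8.0111 W.
P_in = P_out/η = 8.0111/0.958 = 8.3623 W.
I_p = P_in/V_p = 8.3623/230 = 0.0364 A.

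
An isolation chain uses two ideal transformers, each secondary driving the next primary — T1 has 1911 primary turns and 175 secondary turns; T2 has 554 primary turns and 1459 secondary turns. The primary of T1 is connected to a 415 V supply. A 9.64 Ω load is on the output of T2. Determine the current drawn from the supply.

I_supply ≈ 2.50 A

After T1: V = 415.00 × 175/1911 = 38.004 V.
After T2: V = 38.004 × 1459/554 = 100.09 V.
I_load = 100.09/9.64 = 10.382 A, so P_out = 100.09 × 10.382 = 1039.1 W.
All ideal ⇒ P_in = P_out, so I_supply = 1039.1/415 = 2.50 A.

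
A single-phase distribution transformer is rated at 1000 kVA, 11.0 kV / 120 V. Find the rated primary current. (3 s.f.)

I_p ≈ 90.9 A

I_p = S/V_p = 1000000/11000 = 90.9 A.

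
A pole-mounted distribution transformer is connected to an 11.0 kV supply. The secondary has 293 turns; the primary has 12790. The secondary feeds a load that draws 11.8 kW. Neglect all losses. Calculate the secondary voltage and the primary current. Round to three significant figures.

V_s ≈ 252 V, I_p ≈ 1.07 A

V_s = V_p × N_s/N_p = 11000 × 293/12790 = 251.99 V.
I_s = P/V_s = 11800/251.99 = 46.827 A.
I_p = I_s × N_s/N_p = 46.827 × 293/12790 = 1.07 A.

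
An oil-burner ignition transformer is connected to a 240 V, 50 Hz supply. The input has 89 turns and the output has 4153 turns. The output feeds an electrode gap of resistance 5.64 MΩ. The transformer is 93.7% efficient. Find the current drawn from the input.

V_out = 240 × 4153/89 = 11199 V.
I_out = V_out/R = 11199/(5.64×10^6) = 0.0019857 A.
P_out = V_out I_out = 11199 × 0.0019857 = 22.238 W.
P_in = P_out/η = 22.238/0.937 = 23.733 W.
I_in = P_in/V_in = 23.733/240 = 0.0989 A.

I_in ≈ 0.0989 A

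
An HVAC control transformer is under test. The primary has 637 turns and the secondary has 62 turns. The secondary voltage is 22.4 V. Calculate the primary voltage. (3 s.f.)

V_p/V_s = N_p/N_s, so V_p = 22.4 × 637/62 = 230 V.

V_p ≈ 230 V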